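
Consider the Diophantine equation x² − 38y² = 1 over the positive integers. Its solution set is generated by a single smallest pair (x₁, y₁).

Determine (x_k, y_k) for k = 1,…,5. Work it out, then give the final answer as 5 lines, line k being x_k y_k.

[6; 6,12] for √38; ℓ=2 ⇒ convergent index 1
a_0=6:  p_0=6·1+0=6,  q_0=6·0+1=1
a_1=6:  p_1=6·6+1=37,  q_1=6·1+0=6
fundamental: x₁=37, y₁=6  (since 1369 − 38·36 = 1)
(37+6√38)^2 = 2737 + 444√38
(37+6√38)^3 = 202501 + 32850√38
(37+6√38)^4 = 14982337 + 2430456√38
(37+6√38)^5 = 1108490437 + 179820894√38

37 6
2737 444
202501 32850
14982337 2430456
1108490437 179820894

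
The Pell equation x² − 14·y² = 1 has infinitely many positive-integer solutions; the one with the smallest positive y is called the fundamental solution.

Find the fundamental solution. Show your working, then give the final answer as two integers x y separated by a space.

15 4

[3; 1,2,1,6] for √14; ℓ=4 ⇒ convergent index 3
k=0  a_k=3  p_k/q_k = 3/1
…
k=2  a_k=2  p_k/q_k = 11/3
k=3  a_k=1  p_k/q_k = 15/4
→ (15, 4).  Check: 15²=225, 14·4²=224, difference 1.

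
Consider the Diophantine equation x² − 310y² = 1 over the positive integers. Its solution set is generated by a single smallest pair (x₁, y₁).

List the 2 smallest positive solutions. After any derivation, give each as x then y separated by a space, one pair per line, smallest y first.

848719 48204
1440647881921 81823301352

[17; 1,1,1,1,5,…,1,1,34] for √310; ℓ=16 ⇒ convergent index 15
i=0: a=17 ⇒ p=17, q=1
i=1: a=1 ⇒ p=18, q=1
…
i=14: a=1 ⇒ p=515017, q=29251
i=15: a=1 ⇒ p=848719, q=48204
→ (848719, 48204).  Check: 848719²=720323940961, 310·48204²=720323940960, difference 1.
(848719+48204√310)^2 = 1440647881921 + 81823301352√310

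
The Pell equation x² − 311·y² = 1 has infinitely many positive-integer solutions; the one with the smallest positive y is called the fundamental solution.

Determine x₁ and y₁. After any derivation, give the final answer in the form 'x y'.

[17; 1,1,1,2,1,…,1,1,34] for √311; ℓ=16 ⇒ convergent index 15
i=0: a=17 ⇒ p=17, q=1
…
i=2: a=1 ⇒ p=35, q=2
i=3: a=1 ⇒ p=53, q=3
…
i=7: a=3 ⇒ p=4109, q=233
…
i=9: a=3 ⇒ p=217583, q=12338
i=10: a=6 ⇒ p=1376656, q=78063
i=11: a=1 ⇒ p=1594239, q=90401
…
i=14: a=1 ⇒ p=10724507, q=608131
i=15: a=1 ⇒ p=16883880, q=957397
fundamental: x₁=16883880, y₁=957397  (since 285065403854400 − 311·916609015609 = 1)

16883880 957397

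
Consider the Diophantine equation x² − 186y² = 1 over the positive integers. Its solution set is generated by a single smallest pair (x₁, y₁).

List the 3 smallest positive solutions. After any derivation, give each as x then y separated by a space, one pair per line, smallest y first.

7501 550
112530001 8251100
1688175067501 123783001650

[13; 1,1,1,3,4,3,1,1,1,26] for √186; ℓ=10 ⇒ convergent index 9
step 0: (13, 1)  from 13·(1,0) + (0,1)
…
step 5: (641, 47)  from 4·(150,11) + (41,3)
…
step 8: (4787, 351)  from 1·(2714,199) + (2073,152)
step 9: (7501, 550)  from 1·(4787,351) + (2714,199)
→ (7501, 550).  Check: 7501²=56265001, 186·550²=56265000, difference 1.
k=2:  x_2 = 7501·7501+186·550·550 = 112530001,  y_2 = 7501·550+550·7501 = 8251100
k=3:  x_3 = 7501·112530001+186·550·8251100 = 1688175067501,  y_3 = 7501·8251100+550·112530001 = 123783001650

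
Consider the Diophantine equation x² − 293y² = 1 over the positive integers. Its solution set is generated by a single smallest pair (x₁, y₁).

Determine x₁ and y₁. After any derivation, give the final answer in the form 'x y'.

12320649 719780

d=293: √d = [17; 8,1,1,8,34] (ℓ=5, odd), read p_9/q_9
k=0  a_k=17  p_k/q_k = 17/1
k=1  a_k=8  p_k/q_k = 137/8
k=2  a_k=1  p_k/q_k = 154/9
k=3  a_k=1  p_k/q_k = 291/17
…
k=5  a_k=34  p_k/q_k = 84679/4947
k=6  a_k=8  p_k/q_k = 679914/39721
k=7  a_k=1  p_k/q_k = 764593/44668
k=8  a_k=1  p_k/q_k = 1444507/84389
k=9  a_k=8  p_k/q_k = 12320649/719780
fundamental: x₁=12320649, y₁=719780  (since 151798391781201 − 293·518083248400 = 1)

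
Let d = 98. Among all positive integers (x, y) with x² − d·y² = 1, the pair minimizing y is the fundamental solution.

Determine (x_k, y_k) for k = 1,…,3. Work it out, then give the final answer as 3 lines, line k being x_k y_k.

√98 → a₀=9, period (1,8,1,18); ℓ=4 even so k=3
a_0=9:  p_0=9·1+0=9,  q_0=9·0+1=1
…
a_2=8:  p_2=8·10+9=89,  q_2=8·1+1=9
a_3=1:  p_3=1·89+10=99,  q_3=1·9+1=10
(x₁, y₁) = (99, 10);  99² − 98·10² = 1 ✓
(x_2, y_2) = (99·99 + 98·10·10, 99·10 + 10·99) = (19601, 1980)
(x_3, y_3) = (99·19601 + 98·10·1980, 99·1980 + 10·19601) = (3880899, 392030)

99 10
19601 1980
3880899 392030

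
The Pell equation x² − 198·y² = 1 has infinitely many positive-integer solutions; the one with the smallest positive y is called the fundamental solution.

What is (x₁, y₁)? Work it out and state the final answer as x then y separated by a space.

197 14

√198 → a₀=14, period (14,28); ℓ=2 even so k=1
i=0: a=14 ⇒ p=14, q=1
i=1: a=14 ⇒ p=197, q=14
→ (197, 14).  Check: 197²=38809, 198·14²=38808, difference 1.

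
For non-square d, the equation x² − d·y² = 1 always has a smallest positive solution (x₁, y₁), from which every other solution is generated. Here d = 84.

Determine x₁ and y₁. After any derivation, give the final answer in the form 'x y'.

55 6

√84 = [9; 6,18, …], period ℓ=2 (even) → k=1
k=0  a_k=9  p_k/q_k = 9/1
k=1  a_k=6  p_k/q_k = 55/6
(x₁, y₁) = (55, 6);  55² − 84·6² = 1 ✓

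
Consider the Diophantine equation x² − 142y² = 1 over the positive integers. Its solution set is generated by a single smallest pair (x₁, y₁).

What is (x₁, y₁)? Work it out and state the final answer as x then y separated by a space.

√142 = [11; 1,10,1,22, …], period ℓ=4 (even) → k=3
i=0: a=11 ⇒ p=11, q=1
i=1: a=1 ⇒ p=12, q=1
i=2: a=10 ⇒ p=131, q=11
i=3: a=1 ⇒ p=143, q=12
fundamental: x₁=143, y₁=12  (since 20449 − 142·144 = 1)

143 12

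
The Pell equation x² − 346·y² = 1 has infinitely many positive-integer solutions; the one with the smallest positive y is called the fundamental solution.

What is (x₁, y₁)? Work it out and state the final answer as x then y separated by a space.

√346 → a₀=18, period (1,1,1,1,36); ℓ=5 odd so k=9
step 0: (18, 1)  from 18·(1,0) + (0,1)
…
step 5: (3404, 183)  from 36·(93,5) + (56,3)
step 6: (3497, 188)  from 1·(3404,183) + (93,5)
step 7: (6901, 371)  from 1·(3497,188) + (3404,183)
step 8: (10398, 559)  from 1·(6901,371) + (3497,188)
step 9: (17299, 930)  from 1·(10398,559) + (6901,371)
→ (17299, 930).  Check: 17299²=299255401, 346·930²=299255400, difference 1.

17299 930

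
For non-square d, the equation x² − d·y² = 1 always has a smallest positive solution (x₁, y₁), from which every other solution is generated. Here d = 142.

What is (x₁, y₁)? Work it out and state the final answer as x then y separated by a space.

143 12

√142 → a₀=11, period (1,10,1,22); ℓ=4 even so k=3
step 0: (11, 1)  from 11·(1,0) + (0,1)
step 1: (12, 1)  from 1·(11,1) + (1,0)
step 2: (131, 11)  from 10·(12,1) + (11,1)
step 3: (143, 12)  from 1·(131,11) + (12,1)
→ (143, 12).  Check: 143²=20449, 142·12²=20448, difference 1.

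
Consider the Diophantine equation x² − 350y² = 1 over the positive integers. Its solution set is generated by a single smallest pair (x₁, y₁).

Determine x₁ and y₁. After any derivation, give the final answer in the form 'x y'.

449 24

√350 → a₀=18, period (1,2,2,2,1,36); ℓ=6 even so k=5
a_0=18:  p_0=18·1+0=18,  q_0=18·0+1=1
a_1=1:  p_1=1·18+1=19,  q_1=1·1+0=1
a_2=2:  p_2=2·19+18=56,  q_2=2·1+1=3
a_3=2:  p_3=2·56+19=131,  q_3=2·3+1=7
a_4=2:  p_4=2·131+56=318,  q_4=2·7+3=17
a_5=1:  p_5=1·318+131=449,  q_5=1·17+7=24
(x₁, y₁) = (449, 24);  449² − 350·24² = 1 ✓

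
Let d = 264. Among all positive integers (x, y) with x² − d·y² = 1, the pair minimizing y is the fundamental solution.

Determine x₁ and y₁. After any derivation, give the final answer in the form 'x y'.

[16; 4,32] for √264; ℓ=2 ⇒ convergent index 1
k=0  a_k=16  p_k/q_k = 16/1
k=1  a_k=4  p_k/q_k = 65/4
(x₁, y₁) = (65, 4);  65² − 264·4² = 1 ✓

65 4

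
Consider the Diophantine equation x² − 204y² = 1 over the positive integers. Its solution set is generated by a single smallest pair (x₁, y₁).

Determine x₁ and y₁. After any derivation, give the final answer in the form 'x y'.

[14; 3,1,1,6,1,1,3,28] for √204; ℓ=8 ⇒ convergent index 7
i=0: a=14 ⇒ p=14, q=1
i=1: a=3 ⇒ p=43, q=3
i=2: a=1 ⇒ p=57, q=4
i=3: a=1 ⇒ p=100, q=7
i=4: a=6 ⇒ p=657, q=46
i=5: a=1 ⇒ p=757, q=53
i=6: a=1 ⇒ p=1414, q=99
i=7: a=3 ⇒ p=4999, q=350
(x₁, y₁) = (4999, 350);  4999² − 204·350² = 1 ✓

4999 350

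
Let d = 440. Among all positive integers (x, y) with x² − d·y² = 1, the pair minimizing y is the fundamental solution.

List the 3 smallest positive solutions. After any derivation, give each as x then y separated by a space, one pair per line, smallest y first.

21 1
881 42
36981 1763

[20; 1,40] for √440; ℓ=2 ⇒ convergent index 1
i=0: a=20 ⇒ p=20, q=1
i=1: a=1 ⇒ p=21, q=1
(x₁, y₁) = (21, 1);  21² − 440·1² = 1 ✓
(21+1√440)^2 = 881 + 42√440
(21+1√440)^3 = 36981 + 1763√440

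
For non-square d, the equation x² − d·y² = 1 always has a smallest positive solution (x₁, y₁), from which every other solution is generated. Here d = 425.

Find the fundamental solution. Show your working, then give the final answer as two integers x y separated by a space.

143649 6968

√425 → a₀=20, period (1,1,1,1,1,1,40); ℓ=7 odd so k=13
step 0: (20, 1)  from 20·(1,0) + (0,1)
…
step 5: (165, 8)  from 1·(103,5) + (62,3)
…
step 8: (11153, 541)  from 1·(10885,528) + (268,13)
…
step 10: (33191, 1610)  from 1·(22038,1069) + (11153,541)
step 11: (55229, 2679)  from 1·(33191,1610) + (22038,1069)
step 12: (88420, 4289)  from 1·(55229,2679) + (33191,1610)
step 13: (143649, 6968)  from 1·(88420,4289) + (55229,2679)
(x₁, y₁) = (143649, 6968);  143649² − 425·6968² = 1 ✓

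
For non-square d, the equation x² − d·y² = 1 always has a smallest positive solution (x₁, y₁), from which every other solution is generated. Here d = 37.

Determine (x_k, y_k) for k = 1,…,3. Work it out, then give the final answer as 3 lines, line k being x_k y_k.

73 12
10657 1752
1555849 255780

√37 = [6; 12, …], period ℓ=1 (odd) → k=1
step 0: (6, 1)  from 6·(1,0) + (0,1)
step 1: (73, 12)  from 12·(6,1) + (1,0)
fundamental: x₁=73, y₁=12  (since 5329 − 37·144 = 1)
(x_2, y_2) = (73·73 + 37·12·12, 73·12 + 12·73) = (10657, 1752)
(x_3, y_3) = (73·10657 + 37·12·1752, 73·1752 + 12·10657) = (1555849, 255780)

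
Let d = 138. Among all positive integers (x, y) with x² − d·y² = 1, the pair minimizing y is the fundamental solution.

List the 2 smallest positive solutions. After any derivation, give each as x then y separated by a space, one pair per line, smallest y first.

√138 = [11; 1,2,1,22, …], period ℓ=4 (even) → k=3
a_0=11:  p_0=11·1+0=11,  q_0=11·0+1=1
…
a_2=2:  p_2=2·12+11=35,  q_2=2·1+1=3
a_3=1:  p_3=1·35+12=47,  q_3=1·3+1=4
→ (47, 4).  Check: 47²=2209, 138·4²=2208, difference 1.
(47+4√138)^2 = 4417 + 376√138

47 4
4417 376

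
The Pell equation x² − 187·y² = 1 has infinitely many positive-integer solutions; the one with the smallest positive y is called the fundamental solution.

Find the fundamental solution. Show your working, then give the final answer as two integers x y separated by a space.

d=187: √d = [13; 1,2,13,2,1,26] (ℓ=6, even), read p_5/q_5
i=0: a=13 ⇒ p=13, q=1
i=1: a=1 ⇒ p=14, q=1
i=2: a=2 ⇒ p=41, q=3
…
i=4: a=2 ⇒ p=1135, q=83
i=5: a=1 ⇒ p=1682, q=123
(x₁, y₁) = (1682, 123);  1682² − 187·123² = 1 ✓

1682 123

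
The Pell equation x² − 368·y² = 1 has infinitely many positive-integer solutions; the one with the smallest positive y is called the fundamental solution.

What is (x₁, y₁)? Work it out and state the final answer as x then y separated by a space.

1151 60

[19; 5,2,5,38] for √368; ℓ=4 ⇒ convergent index 3
i=0: a=19 ⇒ p=19, q=1
i=1: a=5 ⇒ p=96, q=5
i=2: a=2 ⇒ p=211, q=11
i=3: a=5 ⇒ p=1151, q=60
→ (1151, 60).  Check: 1151²=1324801, 368·60²=1324800, difference 1.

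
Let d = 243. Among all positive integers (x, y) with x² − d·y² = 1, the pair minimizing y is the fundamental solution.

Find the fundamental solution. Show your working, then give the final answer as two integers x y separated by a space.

70226 4505

[15; 1,1,2,3,15,3,2,1,1,30] for √243; ℓ=10 ⇒ convergent index 9
k=0  a_k=15  p_k/q_k = 15/1
k=1  a_k=1  p_k/q_k = 16/1
k=2  a_k=1  p_k/q_k = 31/2
…
k=4  a_k=3  p_k/q_k = 265/17
…
k=6  a_k=3  p_k/q_k = 12424/797
k=7  a_k=2  p_k/q_k = 28901/1854
k=8  a_k=1  p_k/q_k = 41325/2651
k=9  a_k=1  p_k/q_k = 70226/4505
(x₁, y₁) = (70226, 4505);  70226² − 243·4505² = 1 ✓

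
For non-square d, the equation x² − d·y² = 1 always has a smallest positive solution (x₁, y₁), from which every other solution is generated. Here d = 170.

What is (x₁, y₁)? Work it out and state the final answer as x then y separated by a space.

[13; 26] for √170; ℓ=1 ⇒ convergent index 1
k=0  a_k=13  p_k/q_k = 13/1
k=1  a_k=26  p_k/q_k = 339/26
fundamental: x₁=339, y₁=26  (since 114921 − 170·676 = 1)

339 26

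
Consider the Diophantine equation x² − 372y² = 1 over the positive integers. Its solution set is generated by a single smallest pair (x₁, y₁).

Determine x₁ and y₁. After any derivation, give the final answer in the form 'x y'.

√372 = [19; 3,2,12,2,3,38, …], period ℓ=6 (even) → k=5
a_0=19:  p_0=19·1+0=19,  q_0=19·0+1=1
a_1=3:  p_1=3·19+1=58,  q_1=3·1+0=3
…
a_3=12:  p_3=12·135+58=1678,  q_3=12·7+3=87
a_4=2:  p_4=2·1678+135=3491,  q_4=2·87+7=181
a_5=3:  p_5=3·3491+1678=12151,  q_5=3·181+87=630
(x₁, y₁) = (12151, 630);  12151² − 372·630² = 1 ✓

12151 630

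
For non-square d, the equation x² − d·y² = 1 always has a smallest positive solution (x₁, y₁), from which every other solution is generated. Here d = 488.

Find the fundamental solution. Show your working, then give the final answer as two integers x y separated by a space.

243 11

√488 → a₀=22, period (11,44); ℓ=2 even so k=1
k=0  a_k=22  p_k/q_k = 22/1
k=1  a_k=11  p_k/q_k = 243/11
(x₁, y₁) = (243, 11);  243² − 488·11² = 1 ✓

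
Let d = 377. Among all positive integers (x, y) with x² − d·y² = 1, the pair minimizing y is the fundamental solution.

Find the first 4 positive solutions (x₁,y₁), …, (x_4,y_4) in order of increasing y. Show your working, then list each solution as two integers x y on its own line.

√377 = [19; 2,2,2,38, …], period ℓ=4 (even) → k=3
i=0: a=19 ⇒ p=19, q=1
i=1: a=2 ⇒ p=39, q=2
i=2: a=2 ⇒ p=97, q=5
i=3: a=2 ⇒ p=233, q=12
(x₁, y₁) = (233, 12);  233² − 377·12² = 1 ✓
(x_2, y_2) = (233·233 + 377·12·12, 233·12 + 12·233) = (108577, 5592)
(x_3, y_3) = (233·108577 + 377·12·5592, 233·5592 + 12·108577) = (50596649, 2605860)
(x_4, y_4) = (233·50596649 + 377·12·2605860, 233·2605860 + 12·50596649) = (23577929857, 1214325168)

233 12
108577 5592
50596649 2605860
23577929857 1214325168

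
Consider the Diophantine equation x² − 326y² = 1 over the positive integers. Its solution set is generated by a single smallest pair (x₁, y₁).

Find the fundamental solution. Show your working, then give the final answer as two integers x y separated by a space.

325 18

√326 → a₀=18, period (18,36); ℓ=2 even so k=1
i=0: a=18 ⇒ p=18, q=1
i=1: a=18 ⇒ p=325, q=18
(x₁, y₁) = (325, 18);  325² − 326·18² = 1 ✓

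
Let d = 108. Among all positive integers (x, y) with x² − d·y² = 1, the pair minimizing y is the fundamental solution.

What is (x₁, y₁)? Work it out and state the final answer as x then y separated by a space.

1351 130

[10; 2,1,1,4,1,1,2,20] for √108; ℓ=8 ⇒ convergent index 7
k=0  a_k=10  p_k/q_k = 10/1
…
k=2  a_k=1  p_k/q_k = 31/3
…
k=6  a_k=1  p_k/q_k = 530/51
k=7  a_k=2  p_k/q_k = 1351/130
fundamental: x₁=1351, y₁=130  (since 1825201 − 108·16900 = 1)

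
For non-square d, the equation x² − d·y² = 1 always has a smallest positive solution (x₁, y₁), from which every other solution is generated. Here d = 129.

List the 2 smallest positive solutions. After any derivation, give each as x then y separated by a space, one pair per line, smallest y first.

16855 1484
568182049 50025640

[11; 2,1,3,1,6,1,3,1,2,22] for √129; ℓ=10 ⇒ convergent index 9
step 0: (11, 1)  from 11·(1,0) + (0,1)
…
step 2: (34, 3)  from 1·(23,2) + (11,1)
step 3: (125, 11)  from 3·(34,3) + (23,2)
…
step 8: (6031, 531)  from 1·(4793,422) + (1238,109)
step 9: (16855, 1484)  from 2·(6031,531) + (4793,422)
→ (16855, 1484).  Check: 16855²=284091025, 129·1484²=284091024, difference 1.
n=2: (16855,1484)∘(16855,1484) = (16855·16855+129·1484·1484, 16855·1484+1484·16855) = (568182049,50025640)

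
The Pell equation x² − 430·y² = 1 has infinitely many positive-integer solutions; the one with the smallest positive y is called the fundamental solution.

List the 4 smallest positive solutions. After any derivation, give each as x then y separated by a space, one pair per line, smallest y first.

[20; 1,2,1,3,1,…,2,1,40] for √430; ℓ=14 ⇒ convergent index 13
k=0  a_k=20  p_k/q_k = 20/1
…
k=2  a_k=2  p_k/q_k = 62/3
…
k=5  a_k=1  p_k/q_k = 394/19
k=6  a_k=6  p_k/q_k = 2675/129
k=7  a_k=8  p_k/q_k = 21794/1051
k=8  a_k=6  p_k/q_k = 133439/6435
…
k=12  a_k=2  p_k/q_k = 2107880/101651
k=13  a_k=1  p_k/q_k = 2862251/138030
fundamental: x₁=2862251, y₁=138030  (since 8192480787001 − 430·19052280900 = 1)
(x_2, y_2) = (2862251·2862251 + 430·138030·138030, 2862251·138030 + 138030·2862251) = (16384961574001, 790153011060)
(x_3, y_3) = (2862251·16384961574001 + 430·138030·790153011060, 2862251·790153011060 + 138030·16384961574001) = (93795745300289010251, 4523232492118854090)
(x_4, y_4) = (2862251·93795745300289010251 + 430·138030·4523232492118854090, 2862251·4523232492118854090 + 138030·93795745300289010251) = (536933931562978654798296001, 25893253447598574322902120)

2862251 138030
16384961574001 790153011060
93795745300289010251 4523232492118854090
536933931562978654798296001 25893253447598574322902120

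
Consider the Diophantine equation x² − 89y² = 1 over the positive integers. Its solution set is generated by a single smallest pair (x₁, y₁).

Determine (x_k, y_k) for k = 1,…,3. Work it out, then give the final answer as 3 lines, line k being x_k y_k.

d=89: √d = [9; 2,3,3,2,18] (ℓ=5, odd), read p_9/q_9
k=0  a_k=9  p_k/q_k = 9/1
…
k=4  a_k=2  p_k/q_k = 500/53
…
k=6  a_k=2  p_k/q_k = 18934/2007
k=7  a_k=3  p_k/q_k = 66019/6998
k=8  a_k=3  p_k/q_k = 216991/23001
k=9  a_k=2  p_k/q_k = 500001/53000
(x₁, y₁) = (500001, 53000);  500001² − 89·53000² = 1 ✓
k=2:  x_2 = 500001·500001+89·53000·53000 = 500002000001,  y_2 = 500001·53000+53000·500001 = 53000106000
k=3:  x_3 = 500001·500002000001+89·53000·53000106000 = 500003000004500001,  y_3 = 500001·53000106000+53000·500002000001 = 53000212000159000

500001 53000
500002000001 53000106000
500003000004500001 53000212000159000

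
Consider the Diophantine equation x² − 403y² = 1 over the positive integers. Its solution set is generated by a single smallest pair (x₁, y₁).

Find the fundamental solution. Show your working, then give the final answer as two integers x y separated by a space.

669878 33369

√403 = [20; 13,2,1,3,1,3,1,2,13,40, …], period ℓ=10 (even) → k=9
a_0=20:  p_0=20·1+0=20,  q_0=20·0+1=1
a_1=13:  p_1=13·20+1=261,  q_1=13·1+0=13
a_2=2:  p_2=2·261+20=542,  q_2=2·13+1=27
a_3=1:  p_3=1·542+261=803,  q_3=1·27+13=40
a_4=3:  p_4=3·803+542=2951,  q_4=3·40+27=147
a_5=1:  p_5=1·2951+803=3754,  q_5=1·147+40=187
a_6=3:  p_6=3·3754+2951=14213,  q_6=3·187+147=708
a_7=1:  p_7=1·14213+3754=17967,  q_7=1·708+187=895
a_8=2:  p_8=2·17967+14213=50147,  q_8=2·895+708=2498
a_9=13:  p_9=13·50147+17967=669878,  q_9=13·2498+895=33369
(x₁, y₁) = (669878, 33369);  669878² − 403·33369² = 1 ✓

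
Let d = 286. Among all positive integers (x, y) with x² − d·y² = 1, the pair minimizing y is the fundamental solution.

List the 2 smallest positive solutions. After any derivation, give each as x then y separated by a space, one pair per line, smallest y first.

√286 → a₀=16, period (1,10,3,3,2,3,3,10,1,32); ℓ=10 even so k=9
i=0: a=16 ⇒ p=16, q=1
…
i=2: a=10 ⇒ p=186, q=11
i=3: a=3 ⇒ p=575, q=34
i=4: a=3 ⇒ p=1911, q=113
…
i=6: a=3 ⇒ p=15102, q=893
i=7: a=3 ⇒ p=49703, q=2939
i=8: a=10 ⇒ p=512132, q=30283
i=9: a=1 ⇒ p=561835, q=33222
→ (561835, 33222).  Check: 561835²=315658567225, 286·33222²=315658567224, difference 1.
n=2: (561835,33222)∘(561835,33222) = (561835·561835+286·33222·33222, 561835·33222+33222·561835) = (631317134449,37330564740)

561835 33222
631317134449 37330564740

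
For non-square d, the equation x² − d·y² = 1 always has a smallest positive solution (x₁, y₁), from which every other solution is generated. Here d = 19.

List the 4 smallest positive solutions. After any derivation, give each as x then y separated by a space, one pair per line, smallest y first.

170 39
57799 13260
19651490 4508361
6681448801 1532829480

√19 → a₀=4, period (2,1,3,1,2,8); ℓ=6 even so k=5
a_0=4:  p_0=4·1+0=4,  q_0=4·0+1=1
a_1=2:  p_1=2·4+1=9,  q_1=2·1+0=2
…
a_3=3:  p_3=3·13+9=48,  q_3=3·3+2=11
a_4=1:  p_4=1·48+13=61,  q_4=1·11+3=14
a_5=2:  p_5=2·61+48=170,  q_5=2·14+11=39
(x₁, y₁) = (170, 39);  170² − 19·39² = 1 ✓
k=2:  x_2 = 170·170+19·39·39 = 57799,  y_2 = 170·39+39·170 = 13260
k=3:  x_3 = 170·57799+19·39·13260 = 19651490,  y_3 = 170·13260+39·57799 = 4508361
k=4:  x_4 = 170·19651490+19·39·4508361 = 6681448801,  y_4 = 170·4508361+39·19651490 = 1532829480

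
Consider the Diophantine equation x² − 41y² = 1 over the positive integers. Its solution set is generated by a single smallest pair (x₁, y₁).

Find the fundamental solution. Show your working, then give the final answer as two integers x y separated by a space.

√41 = [6; 2,2,12, …], period ℓ=3 (odd) → k=5
k=0  a_k=6  p_k/q_k = 6/1
k=1  a_k=2  p_k/q_k = 13/2
k=2  a_k=2  p_k/q_k = 32/5
k=3  a_k=12  p_k/q_k = 397/62
k=4  a_k=2  p_k/q_k = 826/129
k=5  a_k=2  p_k/q_k = 2049/320
(x₁, y₁) = (2049, 320);  2049² − 41·320² = 1 ✓

2049 320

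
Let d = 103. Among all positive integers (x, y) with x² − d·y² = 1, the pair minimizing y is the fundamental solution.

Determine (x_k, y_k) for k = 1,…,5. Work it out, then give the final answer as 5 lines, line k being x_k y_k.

√103 → a₀=10, period (6,1,2,1,1,9,1,1,2,1,6,20); ℓ=12 even so k=11
step 0: (10, 1)  from 10·(1,0) + (0,1)
step 1: (61, 6)  from 6·(10,1) + (1,0)
step 2: (71, 7)  from 1·(61,6) + (10,1)
step 3: (203, 20)  from 2·(71,7) + (61,6)
…
step 5: (477, 47)  from 1·(274,27) + (203,20)
step 6: (4567, 450)  from 9·(477,47) + (274,27)
…
step 9: (24266, 2391)  from 2·(9611,947) + (5044,497)
step 10: (33877, 3338)  from 1·(24266,2391) + (9611,947)
step 11: (227528, 22419)  from 6·(33877,3338) + (24266,2391)
fundamental: x₁=227528, y₁=22419  (since 51768990784 − 103·502611561 = 1)
n=2: (227528,22419)∘(227528,22419) = (227528·227528+103·22419·22419, 227528·22419+22419·227528) = (103537981567,10201900464)
n=3: (103537981567,10201900464)∘(227528,22419) = (227528·103537981567+103·22419·10201900464, 227528·10201900464+22419·103537981567) = (47115579739725224,4642436017523565)
n=4: (47115579739725224,4642436017523565)∘(227528,22419) = (227528·47115579739725224+103·22419·4642436017523565, 227528·4642436017523565+22419·47115579739725224) = (21440227253936863550977,2112568364380001494176)
n=5: (21440227253936863550977,2112568364380001494176)∘(227528,22419) = (227528·21440227253936863550977+103·22419·2112568364380001494176, 227528·2112568364380001494176+22419·21440227253936863550977) = (9756504053220377800313664488,961336909616663523916230291)

227528 22419
103537981567 10201900464
47115579739725224 4642436017523565
21440227253936863550977 2112568364380001494176
9756504053220377800313664488 961336909616663523916230291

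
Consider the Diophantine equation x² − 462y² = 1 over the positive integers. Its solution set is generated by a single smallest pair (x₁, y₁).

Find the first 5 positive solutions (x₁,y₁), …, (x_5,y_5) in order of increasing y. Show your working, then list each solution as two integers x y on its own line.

√462 = [21; 2,42, …], period ℓ=2 (even) → k=1
i=0: a=21 ⇒ p=21, q=1
i=1: a=2 ⇒ p=43, q=2
(x₁, y₁) = (43, 2);  43² − 462·2² = 1 ✓
n=2: (43,2)∘(43,2) = (43·43+462·2·2, 43·2+2·43) = (3697,172)
n=3: (3697,172)∘(43,2) = (43·3697+462·2·172, 43·172+2·3697) = (317899,14790)
n=4: (317899,14790)∘(43,2) = (43·317899+462·2·14790, 43·14790+2·317899) = (27335617,1271768)
n=5: (27335617,1271768)∘(43,2) = (43·27335617+462·2·1271768, 43·1271768+2·27335617) = (2350545163,109357258)

43 2
3697 172
317899 14790
27335617 1271768
2350545163 109357258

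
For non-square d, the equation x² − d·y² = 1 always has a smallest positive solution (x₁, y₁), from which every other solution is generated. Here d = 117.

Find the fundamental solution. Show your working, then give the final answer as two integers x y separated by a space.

649 60

d=117: √d = [10; 1,4,2,4,1,20] (ℓ=6, even), read p_5/q_5
k=0  a_k=10  p_k/q_k = 10/1
…
k=2  a_k=4  p_k/q_k = 54/5
…
k=4  a_k=4  p_k/q_k = 530/49
k=5  a_k=1  p_k/q_k = 649/60
→ (649, 60).  Check: 649²=421201, 117·60²=421200, difference 1.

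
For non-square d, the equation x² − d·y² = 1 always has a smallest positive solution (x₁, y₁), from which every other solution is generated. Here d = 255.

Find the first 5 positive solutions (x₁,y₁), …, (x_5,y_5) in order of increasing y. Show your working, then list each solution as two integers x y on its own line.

16 1
511 32
16336 1023
522241 32704
16695376 1045505

√255 = [15; 1,30, …], period ℓ=2 (even) → k=1
i=0: a=15 ⇒ p=15, q=1
i=1: a=1 ⇒ p=16, q=1
→ (16, 1).  Check: 16²=256, 255·1²=255, difference 1.
(x_2, y_2) = (16·16 + 255·1·1, 16·1 + 1·16) = (511, 32)
(x_3, y_3) = (16·511 + 255·1·32, 16·32 + 1·511) = (16336, 1023)
(x_4, y_4) = (16·16336 + 255·1·1023, 16·1023 + 1·16336) = (522241, 32704)
(x_5, y_5) = (16·522241 + 255·1·32704, 16·32704 + 1·522241) = (16695376, 1045505)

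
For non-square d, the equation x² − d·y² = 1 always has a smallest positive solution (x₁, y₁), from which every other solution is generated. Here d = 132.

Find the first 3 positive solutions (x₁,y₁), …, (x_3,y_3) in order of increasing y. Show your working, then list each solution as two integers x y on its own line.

√132 → a₀=11, period (2,22); ℓ=2 even so k=1
step 0: (11, 1)  from 11·(1,0) + (0,1)
step 1: (23, 2)  from 2·(11,1) + (1,0)
→ (23, 2).  Check: 23²=529, 132·2²=528, difference 1.
(23+2√132)^2 = 1057 + 92√132
(23+2√132)^3 = 48599 + 4230√132

23 2
1057 92
48599 4230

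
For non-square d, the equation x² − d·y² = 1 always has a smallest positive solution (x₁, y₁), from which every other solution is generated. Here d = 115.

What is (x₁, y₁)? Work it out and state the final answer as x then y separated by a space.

1126 105

[10; 1,2,1,1,1,1,1,2,1,20] for √115; ℓ=10 ⇒ convergent index 9
a_0=10:  p_0=10·1+0=10,  q_0=10·0+1=1
…
a_2=2:  p_2=2·11+10=32,  q_2=2·1+1=3
…
a_6=1:  p_6=1·118+75=193,  q_6=1·11+7=18
a_7=1:  p_7=1·193+118=311,  q_7=1·18+11=29
a_8=2:  p_8=2·311+193=815,  q_8=2·29+18=76
a_9=1:  p_9=1·815+311=1126,  q_9=1·76+29=105
fundamental: x₁=1126, y₁=105  (since 1267876 − 115·11025 = 1)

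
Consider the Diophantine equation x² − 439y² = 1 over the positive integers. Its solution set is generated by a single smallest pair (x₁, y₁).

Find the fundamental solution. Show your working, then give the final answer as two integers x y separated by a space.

√439 → a₀=20, period (1,19,1,40); ℓ=4 even so k=3
step 0: (20, 1)  from 20·(1,0) + (0,1)
step 1: (21, 1)  from 1·(20,1) + (1,0)
step 2: (419, 20)  from 19·(21,1) + (20,1)
step 3: (440, 21)  from 1·(419,20) + (21,1)
→ (440, 21).  Check: 440²=193600, 439·21²=193599, difference 1.

440 21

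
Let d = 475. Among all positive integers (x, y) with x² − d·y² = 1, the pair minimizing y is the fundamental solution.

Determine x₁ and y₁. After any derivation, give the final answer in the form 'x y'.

[21; 1,3,1,6,2,6,1,3,1,42] for √475; ℓ=10 ⇒ convergent index 9
a_0=21:  p_0=21·1+0=21,  q_0=21·0+1=1
…
a_2=3:  p_2=3·22+21=87,  q_2=3·1+1=4
a_3=1:  p_3=1·87+22=109,  q_3=1·4+1=5
a_4=6:  p_4=6·109+87=741,  q_4=6·5+4=34
a_5=2:  p_5=2·741+109=1591,  q_5=2·34+5=73
a_6=6:  p_6=6·1591+741=10287,  q_6=6·73+34=472
a_7=1:  p_7=1·10287+1591=11878,  q_7=1·472+73=545
a_8=3:  p_8=3·11878+10287=45921,  q_8=3·545+472=2107
a_9=1:  p_9=1·45921+11878=57799,  q_9=1·2107+545=2652
fundamental: x₁=57799, y₁=2652  (since 3340724401 − 475·7033104 = 1)

57799 2652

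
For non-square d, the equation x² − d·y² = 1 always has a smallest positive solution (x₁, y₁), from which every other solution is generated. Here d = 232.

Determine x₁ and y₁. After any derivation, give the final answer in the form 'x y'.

19603 1287

d=232: √d = [15; 4,3,7,3,4,30] (ℓ=6, even), read p_5/q_5
step 0: (15, 1)  from 15·(1,0) + (0,1)
…
step 2: (198, 13)  from 3·(61,4) + (15,1)
step 3: (1447, 95)  from 7·(198,13) + (61,4)
step 4: (4539, 298)  from 3·(1447,95) + (198,13)
step 5: (19603, 1287)  from 4·(4539,298) + (1447,95)
(x₁, y₁) = (19603, 1287);  19603² − 232·1287² = 1 ✓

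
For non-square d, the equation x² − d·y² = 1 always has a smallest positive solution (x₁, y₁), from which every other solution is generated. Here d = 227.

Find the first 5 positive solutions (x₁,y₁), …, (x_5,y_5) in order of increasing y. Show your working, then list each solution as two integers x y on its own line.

226 15
102151 6780
46172026 3064545
20869653601 1385167560
9433037255626 626092672575

√227 → a₀=15, period (15,30); ℓ=2 even so k=1
i=0: a=15 ⇒ p=15, q=1
i=1: a=15 ⇒ p=226, q=15
(x₁, y₁) = (226, 15);  226² − 227·15² = 1 ✓
k=2:  x_2 = 226·226+227·15·15 = 102151,  y_2 = 226·15+15·226 = 6780
k=3:  x_3 = 226·102151+227·15·6780 = 46172026,  y_3 = 226·6780+15·102151 = 3064545
k=4:  x_4 = 226·46172026+227·15·3064545 = 20869653601,  y_4 = 226·3064545+15·46172026 = 1385167560
k=5:  x_5 = 226·20869653601+227·15·1385167560 = 9433037255626,  y_5 = 226·1385167560+15·20869653601 = 626092672575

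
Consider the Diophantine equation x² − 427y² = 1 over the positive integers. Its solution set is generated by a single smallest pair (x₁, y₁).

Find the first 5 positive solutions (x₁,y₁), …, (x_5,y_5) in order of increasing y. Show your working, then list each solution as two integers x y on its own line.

d=427: √d = [20; 1,1,1,40] (ℓ=4, even), read p_3/q_3
i=0: a=20 ⇒ p=20, q=1
i=1: a=1 ⇒ p=21, q=1
i=2: a=1 ⇒ p=41, q=2
i=3: a=1 ⇒ p=62, q=3
fundamental: x₁=62, y₁=3  (since 3844 − 427·9 = 1)
(62+3√427)^2 = 7687 + 372√427
(62+3√427)^3 = 953126 + 46125√427
(62+3√427)^4 = 118179937 + 5719128√427
(62+3√427)^5 = 14653359062 + 709125747√427

62 3
7687 372
953126 46125
118179937 5719128
14653359062 709125747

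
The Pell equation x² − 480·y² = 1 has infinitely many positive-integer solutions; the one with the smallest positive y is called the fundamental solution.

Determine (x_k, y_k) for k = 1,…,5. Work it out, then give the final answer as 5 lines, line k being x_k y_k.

d=480: √d = [21; 1,9,1,42] (ℓ=4, even), read p_3/q_3
i=0: a=21 ⇒ p=21, q=1
i=1: a=1 ⇒ p=22, q=1
i=2: a=9 ⇒ p=219, q=10
i=3: a=1 ⇒ p=241, q=11
fundamental: x₁=241, y₁=11  (since 58081 − 480·121 = 1)
n=2: (241,11)∘(241,11) = (241·241+480·11·11, 241·11+11·241) = (116161,5302)
n=3: (116161,5302)∘(241,11) = (241·116161+480·11·5302, 241·5302+11·116161) = (55989361,2555553)
n=4: (55989361,2555553)∘(241,11) = (241·55989361+480·11·2555553, 241·2555553+11·55989361) = (26986755841,1231771244)
n=5: (26986755841,1231771244)∘(241,11) = (241·26986755841+480·11·1231771244, 241·1231771244+11·26986755841) = (13007560326001,593711184055)

241 11
116161 5302
55989361 2555553
26986755841 1231771244
13007560326001 593711184055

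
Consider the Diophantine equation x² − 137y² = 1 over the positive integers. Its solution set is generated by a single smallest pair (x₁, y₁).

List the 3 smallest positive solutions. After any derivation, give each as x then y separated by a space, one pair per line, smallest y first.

√137 → a₀=11, period (1,2,2,1,1,2,2,1,22); ℓ=9 odd so k=17
i=0: a=11 ⇒ p=11, q=1
i=1: a=1 ⇒ p=12, q=1
i=2: a=2 ⇒ p=35, q=3
…
i=4: a=1 ⇒ p=117, q=10
i=5: a=1 ⇒ p=199, q=17
i=6: a=2 ⇒ p=515, q=44
…
i=9: a=22 ⇒ p=39597, q=3383
i=10: a=1 ⇒ p=41341, q=3532
i=11: a=2 ⇒ p=122279, q=10447
i=12: a=2 ⇒ p=285899, q=24426
i=13: a=1 ⇒ p=408178, q=34873
i=14: a=1 ⇒ p=694077, q=59299
…
i=16: a=2 ⇒ p=4286741, q=366241
i=17: a=1 ⇒ p=6083073, q=519712
(x₁, y₁) = (6083073, 519712);  6083073² − 137·519712² = 1 ✓
(6083073+519712√137)^2 = 74007554246657 + 6322892069952√137
(6083073+519712√137)^3 = 900386710067742990849 + 76925228065277725280√137

6083073 519712
74007554246657 6322892069952
900386710067742990849 76925228065277725280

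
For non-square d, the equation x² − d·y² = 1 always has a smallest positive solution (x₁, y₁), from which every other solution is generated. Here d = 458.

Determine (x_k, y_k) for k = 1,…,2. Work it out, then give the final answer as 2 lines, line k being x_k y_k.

22899 1070
1048728401 49003860

d=458: √d = [21; 2,2,42] (ℓ=3, odd), read p_5/q_5
step 0: (21, 1)  from 21·(1,0) + (0,1)
step 1: (43, 2)  from 2·(21,1) + (1,0)
…
step 3: (4537, 212)  from 42·(107,5) + (43,2)
step 4: (9181, 429)  from 2·(4537,212) + (107,5)
step 5: (22899, 1070)  from 2·(9181,429) + (4537,212)
(x₁, y₁) = (22899, 1070);  22899² − 458·1070² = 1 ✓
k=2:  x_2 = 22899·22899+458·1070·1070 = 1048728401,  y_2 = 22899·1070+1070·22899 = 49003860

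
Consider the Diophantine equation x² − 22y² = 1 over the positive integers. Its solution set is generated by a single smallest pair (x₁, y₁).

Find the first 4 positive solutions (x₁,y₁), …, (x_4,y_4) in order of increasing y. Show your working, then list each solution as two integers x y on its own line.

√22 = [4; 1,2,4,2,1,8, …], period ℓ=6 (even) → k=5
step 0: (4, 1)  from 4·(1,0) + (0,1)
step 1: (5, 1)  from 1·(4,1) + (1,0)
step 2: (14, 3)  from 2·(5,1) + (4,1)
step 3: (61, 13)  from 4·(14,3) + (5,1)
step 4: (136, 29)  from 2·(61,13) + (14,3)
step 5: (197, 42)  from 1·(136,29) + (61,13)
fundamental: x₁=197, y₁=42  (since 38809 − 22·1764 = 1)
(197+42√22)^2 = 77617 + 16548√22
(197+42√22)^3 = 30580901 + 6519870√22
(197+42√22)^4 = 12048797377 + 2568812232√22

197 42
77617 16548
30580901 6519870
12048797377 2568812232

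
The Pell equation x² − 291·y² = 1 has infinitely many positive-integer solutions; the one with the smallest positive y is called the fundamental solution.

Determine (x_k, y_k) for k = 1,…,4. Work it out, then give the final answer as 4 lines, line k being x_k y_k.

√291 = [17; 17,34, …], period ℓ=2 (even) → k=1
k=0  a_k=17  p_k/q_k = 17/1
k=1  a_k=17  p_k/q_k = 290/17
fundamental: x₁=290, y₁=17  (since 84100 − 291·289 = 1)
k=2:  x_2 = 290·290+291·17·17 = 168199,  y_2 = 290·17+17·290 = 9860
k=3:  x_3 = 290·168199+291·17·9860 = 97555130,  y_3 = 290·9860+17·168199 = 5718783
k=4:  x_4 = 290·97555130+291·17·5718783 = 56581807201,  y_4 = 290·5718783+17·97555130 = 3316884280

290 17
168199 9860
97555130 5718783
56581807201 3316884280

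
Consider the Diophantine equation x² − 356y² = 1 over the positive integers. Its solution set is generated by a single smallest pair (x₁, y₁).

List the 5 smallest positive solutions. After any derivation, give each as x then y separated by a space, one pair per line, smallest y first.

500001 26500
500002000001 26500053000
500003000004500001 26500106000079500
500004000010000008000001 26500159000265000106000
500005000017500025000012500001 26500212000556500530000132500

√356 → a₀=18, period (1,6,1,1,2,…,6,1,36); ℓ=14 even so k=13
i=0: a=18 ⇒ p=18, q=1
…
i=3: a=1 ⇒ p=151, q=8
i=4: a=1 ⇒ p=283, q=15
…
i=6: a=1 ⇒ p=1000, q=53
…
i=9: a=2 ⇒ p=28151, q=1492
…
i=11: a=1 ⇒ p=66019, q=3499
i=12: a=6 ⇒ p=433982, q=23001
i=13: a=1 ⇒ p=500001, q=26500
(x₁, y₁) = (500001, 26500);  500001² − 356·26500² = 1 ✓
(x_2, y_2) = (500001·500001 + 356·26500·26500, 500001·26500 + 26500·500001) = (500002000001, 26500053000)
(x_3, y_3) = (500001·500002000001 + 356·26500·26500053000, 500001·26500053000 + 26500·500002000001) = (500003000004500001, 26500106000079500)
(x_4, y_4) = (500001·500003000004500001 + 356·26500·26500106000079500, 500001·26500106000079500 + 26500·500003000004500001) = (500004000010000008000001, 26500159000265000106000)
(x_5, y_5) = (500001·500004000010000008000001 + 356·26500·26500159000265000106000, 500001·26500159000265000106000 + 26500·500004000010000008000001) = (500005000017500025000012500001, 26500212000556500530000132500)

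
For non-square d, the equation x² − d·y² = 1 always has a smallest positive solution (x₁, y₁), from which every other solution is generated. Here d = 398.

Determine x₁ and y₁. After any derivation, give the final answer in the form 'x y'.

√398 → a₀=19, period (1,18,1,38); ℓ=4 even so k=3
a_0=19:  p_0=19·1+0=19,  q_0=19·0+1=1
a_1=1:  p_1=1·19+1=20,  q_1=1·1+0=1
a_2=18:  p_2=18·20+19=379,  q_2=18·1+1=19
a_3=1:  p_3=1·379+20=399,  q_3=1·19+1=20
fundamental: x₁=399, y₁=20  (since 159201 − 398·400 = 1)

399 20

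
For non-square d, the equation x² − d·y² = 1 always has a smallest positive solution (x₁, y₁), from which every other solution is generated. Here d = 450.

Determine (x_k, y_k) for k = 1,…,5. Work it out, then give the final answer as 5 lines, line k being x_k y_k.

19601 924
768398401 36222648
30122754096401 1420000245972
1180872205318713601 55666849606371696
46292552162781456490001 2182251836848982980620

√450 = [21; 4,1,2,4,2,1,4,42, …], period ℓ=8 (even) → k=7
step 0: (21, 1)  from 21·(1,0) + (0,1)
…
step 2: (106, 5)  from 1·(85,4) + (21,1)
…
step 4: (1294, 61)  from 4·(297,14) + (106,5)
…
step 6: (4179, 197)  from 1·(2885,136) + (1294,61)
step 7: (19601, 924)  from 4·(4179,197) + (2885,136)
fundamental: x₁=19601, y₁=924  (since 384199201 − 450·853776 = 1)
n=2: (19601,924)∘(19601,924) = (19601·19601+450·924·924, 19601·924+924·19601) = (768398401,36222648)
n=3: (768398401,36222648)∘(19601,924) = (19601·768398401+450·924·36222648, 19601·36222648+924·768398401) = (30122754096401,1420000245972)
n=4: (30122754096401,1420000245972)∘(19601,924) = (19601·30122754096401+450·924·1420000245972, 19601·1420000245972+924·30122754096401) = (1180872205318713601,55666849606371696)
n=5: (1180872205318713601,55666849606371696)∘(19601,924) = (19601·1180872205318713601+450·924·55666849606371696, 19601·55666849606371696+924·1180872205318713601) = (46292552162781456490001,2182251836848982980620)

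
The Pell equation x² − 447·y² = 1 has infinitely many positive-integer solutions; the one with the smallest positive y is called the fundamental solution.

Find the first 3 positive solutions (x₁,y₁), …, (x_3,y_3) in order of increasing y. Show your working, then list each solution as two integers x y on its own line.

148 7
43807 2072
12966724 613305

[21; 7,42] for √447; ℓ=2 ⇒ convergent index 1
step 0: (21, 1)  from 21·(1,0) + (0,1)
step 1: (148, 7)  from 7·(21,1) + (1,0)
fundamental: x₁=148, y₁=7  (since 21904 − 447·49 = 1)
n=2: (148,7)∘(148,7) = (148·148+447·7·7, 148·7+7·148) = (43807,2072)
n=3: (43807,2072)∘(148,7) = (148·43807+447·7·2072, 148·2072+7·43807) = (12966724,613305)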